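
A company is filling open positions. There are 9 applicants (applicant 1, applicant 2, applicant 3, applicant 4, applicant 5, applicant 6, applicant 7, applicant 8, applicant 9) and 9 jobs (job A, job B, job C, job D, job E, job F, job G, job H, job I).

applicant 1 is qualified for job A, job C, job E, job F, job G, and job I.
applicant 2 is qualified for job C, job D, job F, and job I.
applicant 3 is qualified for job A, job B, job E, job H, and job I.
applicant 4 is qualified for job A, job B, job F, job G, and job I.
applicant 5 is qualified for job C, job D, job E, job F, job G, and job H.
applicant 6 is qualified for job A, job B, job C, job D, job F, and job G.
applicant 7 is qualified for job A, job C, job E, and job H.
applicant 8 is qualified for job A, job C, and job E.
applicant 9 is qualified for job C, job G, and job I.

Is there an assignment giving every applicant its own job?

Yes

For example, pair applicant 1–job I, applicant 2–job C, applicant 3–job H, applicant 4–job B, applicant 5–job F, applicant 6–job D, applicant 7–job A, applicant 8–job E, applicant 9–job G.
Every applicant is matched, so this is a perfect matching.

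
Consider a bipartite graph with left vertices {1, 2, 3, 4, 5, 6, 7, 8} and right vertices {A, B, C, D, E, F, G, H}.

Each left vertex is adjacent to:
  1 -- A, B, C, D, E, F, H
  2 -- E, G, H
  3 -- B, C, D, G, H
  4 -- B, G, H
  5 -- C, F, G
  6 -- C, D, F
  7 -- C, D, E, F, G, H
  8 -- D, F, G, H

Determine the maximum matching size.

8

For example, pair 1-A, 2-H, 3-D, 4-B, 5-G, 6-C, 7-E, 8-F.
This saturates every left vertex, so 8 is the maximum.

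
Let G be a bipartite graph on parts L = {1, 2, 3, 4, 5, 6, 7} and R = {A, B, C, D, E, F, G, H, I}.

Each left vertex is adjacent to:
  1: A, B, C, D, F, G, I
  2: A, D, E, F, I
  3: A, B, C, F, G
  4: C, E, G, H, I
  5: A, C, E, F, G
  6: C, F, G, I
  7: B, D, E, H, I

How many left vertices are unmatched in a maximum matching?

0

For example, pair 1-B, 2-A, 3-F, 4-H, 5-G, 6-C, 7-E.
All 7 left vertices are matched, so no larger matching exists.
That matches 7 of the 7, leaving 0 unmatched; no matching can do better.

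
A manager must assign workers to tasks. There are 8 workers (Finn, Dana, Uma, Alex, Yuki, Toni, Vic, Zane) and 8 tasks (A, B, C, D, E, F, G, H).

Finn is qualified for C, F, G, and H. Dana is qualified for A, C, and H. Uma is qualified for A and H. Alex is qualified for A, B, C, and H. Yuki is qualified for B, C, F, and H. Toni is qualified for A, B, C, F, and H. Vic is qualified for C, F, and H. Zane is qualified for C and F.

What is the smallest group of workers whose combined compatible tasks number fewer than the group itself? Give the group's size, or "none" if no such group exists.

Take S = {Dana, Uma, Alex, Yuki, Toni, Vic}. Its neighbourhood is {A, B, C, F, H}, so |N(S)| = 5 < |S| = 6.
Every subset of size less than 6 has at least as many neighbours as members, so 6 is the minimum.

6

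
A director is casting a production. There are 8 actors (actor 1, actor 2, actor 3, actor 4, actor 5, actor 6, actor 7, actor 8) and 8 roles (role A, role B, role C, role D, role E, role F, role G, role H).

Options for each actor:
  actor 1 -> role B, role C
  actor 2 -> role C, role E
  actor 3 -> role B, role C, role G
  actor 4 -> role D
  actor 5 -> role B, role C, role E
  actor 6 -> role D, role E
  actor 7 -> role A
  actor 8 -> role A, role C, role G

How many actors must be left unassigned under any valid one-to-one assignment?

2

For example, pair actor 1-role B, actor 2-role C, actor 3-role G, actor 4-role D, actor 5-role E, actor 7-role A.
The set {actor 1, actor 2, actor 3, actor 4, actor 5, actor 6, actor 7, actor 8} has only 6 neighbours ({role A, role B, role C, role D, role E, role G}), so by Hall's theorem at most 6 of the 8 actors can be matched.
That matches 6 of the 8, leaving 2 unmatched; no matching can do better.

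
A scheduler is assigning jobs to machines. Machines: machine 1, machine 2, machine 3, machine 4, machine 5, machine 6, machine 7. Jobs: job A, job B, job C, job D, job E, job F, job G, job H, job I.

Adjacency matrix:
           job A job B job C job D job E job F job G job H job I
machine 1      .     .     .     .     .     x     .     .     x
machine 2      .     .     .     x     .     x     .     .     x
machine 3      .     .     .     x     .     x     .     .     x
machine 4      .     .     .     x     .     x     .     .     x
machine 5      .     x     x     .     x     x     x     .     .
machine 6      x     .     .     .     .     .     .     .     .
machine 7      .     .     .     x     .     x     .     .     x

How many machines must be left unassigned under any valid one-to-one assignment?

2

For example, pair machine 1-job I, machine 2-job D, machine 3-job F, machine 5-job B, machine 6-job A.
The set {machine 1, machine 2, machine 3, machine 4, machine 7} has only 3 neighbours ({job D, job F, job I}), so by Hall's theorem at most 5 of the 7 machines can be matched.
That matches 5 of the 7, leaving 2 unmatched; no matching can do better.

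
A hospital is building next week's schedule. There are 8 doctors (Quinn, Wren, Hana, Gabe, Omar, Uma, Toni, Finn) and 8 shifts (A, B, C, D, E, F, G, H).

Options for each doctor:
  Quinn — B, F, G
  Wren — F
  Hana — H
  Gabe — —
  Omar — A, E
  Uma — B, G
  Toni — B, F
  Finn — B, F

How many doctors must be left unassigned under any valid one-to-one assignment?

3

One maximum matching: Quinn-G, Wren-F, Hana-H, Omar-E, Uma-B.
The set {Quinn, Wren, Gabe, Uma, Toni, Finn} has only 3 neighbours ({B, F, G}), so by Hall's theorem at most 5 of the 8 doctors can be matched.
That matches 5 of the 8, leaving 3 unmatched; no matching can do better.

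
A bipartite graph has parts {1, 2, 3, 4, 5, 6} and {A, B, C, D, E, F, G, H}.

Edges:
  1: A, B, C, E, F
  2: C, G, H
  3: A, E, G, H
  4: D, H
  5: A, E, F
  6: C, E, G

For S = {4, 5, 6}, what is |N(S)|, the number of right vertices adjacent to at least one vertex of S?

7

The union of neighbours of {4, 5, 6} is {A, C, D, E, F, G, H}, which has 7 elements.
Since |N(S)| = 7 ≥ |S| = 3, Hall's condition holds for this subset.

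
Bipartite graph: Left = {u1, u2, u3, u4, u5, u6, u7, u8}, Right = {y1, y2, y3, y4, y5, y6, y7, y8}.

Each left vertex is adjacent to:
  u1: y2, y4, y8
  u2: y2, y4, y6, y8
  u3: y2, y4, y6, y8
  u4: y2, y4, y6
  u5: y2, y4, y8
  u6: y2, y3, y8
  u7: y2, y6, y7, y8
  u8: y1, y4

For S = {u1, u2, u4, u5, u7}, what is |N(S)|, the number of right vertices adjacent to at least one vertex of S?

The union of neighbours of {u1, u2, u4, u5, u7} is {y2, y4, y6, y7, y8}, which has 5 elements.
Since |N(S)| = 5 ≥ |S| = 5, Hall's condition holds for this subset.

5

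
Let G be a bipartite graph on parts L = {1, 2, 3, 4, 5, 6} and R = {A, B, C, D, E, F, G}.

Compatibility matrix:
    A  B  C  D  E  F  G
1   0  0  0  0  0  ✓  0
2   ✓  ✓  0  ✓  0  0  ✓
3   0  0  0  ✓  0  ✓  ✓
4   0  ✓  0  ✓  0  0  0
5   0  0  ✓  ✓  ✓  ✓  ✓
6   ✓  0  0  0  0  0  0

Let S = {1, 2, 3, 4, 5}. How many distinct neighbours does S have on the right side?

7

The union of neighbours of {1, 2, 3, 4, 5} is {A, B, C, D, E, F, G}, which has 7 elements.
Since |N(S)| = 7 ≥ |S| = 5, Hall's condition holds for this subset.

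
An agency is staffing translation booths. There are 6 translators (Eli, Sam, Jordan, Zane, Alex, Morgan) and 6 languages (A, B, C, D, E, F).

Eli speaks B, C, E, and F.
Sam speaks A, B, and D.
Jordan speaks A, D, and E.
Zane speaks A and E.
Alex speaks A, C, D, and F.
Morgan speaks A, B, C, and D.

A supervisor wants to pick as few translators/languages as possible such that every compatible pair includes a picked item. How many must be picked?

6

{Eli, Sam, Jordan, Zane, Alex, Morgan} is a vertex cover of size 6: every edge has an endpoint in this set.
No smaller cover exists because Eli–C, Sam–D, Jordan–E, Zane–A, Alex–F, Morgan–B is a matching of size 6, and a cover must include an endpoint of each of these disjoint edges (König's theorem).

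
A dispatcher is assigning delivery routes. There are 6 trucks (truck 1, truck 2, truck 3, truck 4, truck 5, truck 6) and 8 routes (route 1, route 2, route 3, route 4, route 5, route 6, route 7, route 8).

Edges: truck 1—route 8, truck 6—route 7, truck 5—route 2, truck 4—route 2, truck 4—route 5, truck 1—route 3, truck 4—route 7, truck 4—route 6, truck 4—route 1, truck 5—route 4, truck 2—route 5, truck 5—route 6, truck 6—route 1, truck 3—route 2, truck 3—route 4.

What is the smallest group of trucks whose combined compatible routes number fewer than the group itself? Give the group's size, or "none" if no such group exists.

A matching saturating every truck exists, for instance truck 1→route 3, truck 2→route 5, truck 3→route 4, truck 4→route 1, truck 5→route 2, truck 6→route 7.
By Hall's marriage theorem, this means |N(S)| ≥ |S| for every subset S, so no violating subset exists.

none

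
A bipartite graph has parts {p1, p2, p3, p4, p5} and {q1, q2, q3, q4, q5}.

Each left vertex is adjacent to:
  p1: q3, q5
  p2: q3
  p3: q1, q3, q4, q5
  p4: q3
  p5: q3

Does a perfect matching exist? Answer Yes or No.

No

The set {p2, p4, p5} has only 1 neighbour ({q3}), so by Hall's theorem at most 3 of the 5 left vertices can be matched.
Hence no matching covers every left vertex.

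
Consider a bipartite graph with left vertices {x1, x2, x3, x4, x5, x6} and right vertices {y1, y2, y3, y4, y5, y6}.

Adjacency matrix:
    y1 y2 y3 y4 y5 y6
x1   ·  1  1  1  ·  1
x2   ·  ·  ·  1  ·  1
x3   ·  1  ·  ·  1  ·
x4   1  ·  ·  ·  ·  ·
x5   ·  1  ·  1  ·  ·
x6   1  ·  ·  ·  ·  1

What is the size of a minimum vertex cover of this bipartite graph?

6

The 6 edges x1–y3, x2–y4, x3–y5, x4–y1, x5–y2, x6–y6 form a matching, so any vertex cover needs at least 6 vertices (one per matched edge).
Conversely {x1, x2, x3, x4, x5, x6} meets every edge and has exactly 6 vertices, so 6 is optimal.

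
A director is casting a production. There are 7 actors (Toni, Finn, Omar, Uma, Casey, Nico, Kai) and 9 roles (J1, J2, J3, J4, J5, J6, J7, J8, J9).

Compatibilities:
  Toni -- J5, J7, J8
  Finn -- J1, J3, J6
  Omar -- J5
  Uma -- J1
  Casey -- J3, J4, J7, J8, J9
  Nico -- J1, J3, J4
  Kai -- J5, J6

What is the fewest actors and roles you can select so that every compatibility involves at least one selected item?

{Toni, Finn, Omar, Uma, Casey, Nico, Kai} is a vertex cover of size 7: every edge has an endpoint in this set.
No smaller cover exists because Toni–J7, Finn–J3, Omar–J5, Uma–J1, Casey–J9, Nico–J4, Kai–J6 is a matching of size 7, and a cover must include an endpoint of each of these disjoint edges (König's theorem).

7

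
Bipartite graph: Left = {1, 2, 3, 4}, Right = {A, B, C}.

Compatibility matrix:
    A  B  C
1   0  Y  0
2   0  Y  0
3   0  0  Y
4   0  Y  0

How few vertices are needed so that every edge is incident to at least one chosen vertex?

The 2 edges 1–B, 3–C form a matching, so any vertex cover needs at least 2 vertices (one per matched edge).
Conversely {3, B} meets every edge and has exactly 2 vertices, so 2 is optimal.

2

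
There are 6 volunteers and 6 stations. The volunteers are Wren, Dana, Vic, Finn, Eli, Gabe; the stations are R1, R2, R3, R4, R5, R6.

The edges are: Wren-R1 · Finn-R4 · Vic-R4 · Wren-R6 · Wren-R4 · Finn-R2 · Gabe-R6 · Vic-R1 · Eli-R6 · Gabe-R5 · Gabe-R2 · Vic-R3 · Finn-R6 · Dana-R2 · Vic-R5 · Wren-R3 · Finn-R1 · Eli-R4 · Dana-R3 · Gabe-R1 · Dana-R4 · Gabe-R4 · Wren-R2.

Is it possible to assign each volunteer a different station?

For example, pair Wren→R1, Dana→R3, Vic→R5, Finn→R2, Eli→R4, Gabe→R6.
All 6 volunteers are covered.

Yes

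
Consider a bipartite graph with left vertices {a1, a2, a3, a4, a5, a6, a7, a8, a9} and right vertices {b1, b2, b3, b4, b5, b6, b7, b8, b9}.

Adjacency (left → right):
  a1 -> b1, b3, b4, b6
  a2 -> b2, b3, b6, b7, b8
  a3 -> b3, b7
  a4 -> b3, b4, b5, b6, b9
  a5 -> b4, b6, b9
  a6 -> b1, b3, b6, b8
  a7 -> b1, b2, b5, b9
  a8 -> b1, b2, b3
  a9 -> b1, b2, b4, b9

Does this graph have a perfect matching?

Yes

For example, pair a1→b4, a2→b8, a3→b7, a4→b6, a5→b9, a6→b1, a7→b5, a8→b3, a9→b2.
Every left vertex is matched, so this is a perfect matching.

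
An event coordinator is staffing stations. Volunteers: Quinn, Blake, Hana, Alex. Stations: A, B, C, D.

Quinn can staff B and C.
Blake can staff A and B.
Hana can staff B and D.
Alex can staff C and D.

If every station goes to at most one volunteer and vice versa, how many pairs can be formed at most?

For example, pair Quinn–B, Blake–A, Hana–D, Alex–C.
This saturates every volunteer, so 4 is the maximum.

4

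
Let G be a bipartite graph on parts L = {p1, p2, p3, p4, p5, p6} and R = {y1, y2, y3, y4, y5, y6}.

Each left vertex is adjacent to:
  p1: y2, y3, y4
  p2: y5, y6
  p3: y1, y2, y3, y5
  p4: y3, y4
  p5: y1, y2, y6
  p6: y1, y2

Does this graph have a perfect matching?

A valid assignment of size 6: p1→y3, p2→y6, p3→y5, p4→y4, p5→y2, p6→y1.
Every left vertex is matched, so this is a perfect matching.

Yes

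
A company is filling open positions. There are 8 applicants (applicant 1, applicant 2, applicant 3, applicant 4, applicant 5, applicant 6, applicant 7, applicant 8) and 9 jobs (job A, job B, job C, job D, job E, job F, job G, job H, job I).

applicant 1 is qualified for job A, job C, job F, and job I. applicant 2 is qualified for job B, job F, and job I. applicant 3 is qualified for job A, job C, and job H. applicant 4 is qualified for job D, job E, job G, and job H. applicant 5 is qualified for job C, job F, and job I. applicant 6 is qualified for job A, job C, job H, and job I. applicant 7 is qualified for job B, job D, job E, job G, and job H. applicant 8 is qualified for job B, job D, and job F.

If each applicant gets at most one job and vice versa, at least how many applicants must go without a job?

One maximum matching: applicant 1→job A, applicant 2→job B, applicant 3→job C, applicant 4→job G, applicant 5→job I, applicant 6→job H, applicant 7→job D, applicant 8→job F.
All 8 applicants are matched, so no larger matching exists.
That matches 8 of the 8, leaving 0 unmatched; no matching can do better.

0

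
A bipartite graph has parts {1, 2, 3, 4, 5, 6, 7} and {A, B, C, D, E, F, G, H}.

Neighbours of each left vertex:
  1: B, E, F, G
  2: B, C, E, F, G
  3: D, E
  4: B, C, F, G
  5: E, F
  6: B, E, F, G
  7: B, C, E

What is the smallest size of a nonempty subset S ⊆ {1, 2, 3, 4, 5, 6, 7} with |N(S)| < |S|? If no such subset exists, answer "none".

6

Take S = {1, 2, 4, 5, 6, 7}. Its neighbourhood is {B, C, E, F, G}, so |N(S)| = 5 < |S| = 6.
Every subset of size less than 6 has at least as many neighbours as members, so 6 is the minimum.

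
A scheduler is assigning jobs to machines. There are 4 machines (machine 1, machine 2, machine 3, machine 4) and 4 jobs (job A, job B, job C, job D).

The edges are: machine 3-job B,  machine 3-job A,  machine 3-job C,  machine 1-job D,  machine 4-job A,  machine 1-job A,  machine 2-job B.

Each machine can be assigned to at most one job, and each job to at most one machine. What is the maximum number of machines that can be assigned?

4

A valid assignment of size 4: machine 1-job D, machine 2-job B, machine 3-job C, machine 4-job A.
All 4 machines are matched, so no larger matching exists.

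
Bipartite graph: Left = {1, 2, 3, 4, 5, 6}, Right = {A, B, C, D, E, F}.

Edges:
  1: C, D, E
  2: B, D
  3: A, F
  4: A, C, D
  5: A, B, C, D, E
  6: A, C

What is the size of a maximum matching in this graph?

A valid assignment of size 6: 1-E, 2-B, 3-F, 4-D, 5-A, 6-C.
All 6 left vertices are matched, so no larger matching exists.

6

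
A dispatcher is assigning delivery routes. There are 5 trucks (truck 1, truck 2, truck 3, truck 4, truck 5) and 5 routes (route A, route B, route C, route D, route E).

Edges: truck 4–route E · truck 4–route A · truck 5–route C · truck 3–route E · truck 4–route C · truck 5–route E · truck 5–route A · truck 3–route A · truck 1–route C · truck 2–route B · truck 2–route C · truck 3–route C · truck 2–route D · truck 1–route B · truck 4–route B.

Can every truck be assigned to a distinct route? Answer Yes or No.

Yes

A valid assignment of size 5: truck 1–route C, truck 2–route D, truck 3–route A, truck 4–route B, truck 5–route E.
Every truck is matched, so this is a perfect matching.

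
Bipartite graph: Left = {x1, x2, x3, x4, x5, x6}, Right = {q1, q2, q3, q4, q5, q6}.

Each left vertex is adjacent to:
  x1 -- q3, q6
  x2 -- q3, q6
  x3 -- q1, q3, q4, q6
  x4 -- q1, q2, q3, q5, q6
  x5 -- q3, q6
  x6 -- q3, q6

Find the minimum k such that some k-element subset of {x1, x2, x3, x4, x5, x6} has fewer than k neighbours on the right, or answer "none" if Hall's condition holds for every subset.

Take S = {x1, x2, x5}. Its neighbourhood is {q3, q6}, so |N(S)| = 2 < |S| = 3.
Every subset of size less than 3 has at least as many neighbours as members, so 3 is the minimum.

3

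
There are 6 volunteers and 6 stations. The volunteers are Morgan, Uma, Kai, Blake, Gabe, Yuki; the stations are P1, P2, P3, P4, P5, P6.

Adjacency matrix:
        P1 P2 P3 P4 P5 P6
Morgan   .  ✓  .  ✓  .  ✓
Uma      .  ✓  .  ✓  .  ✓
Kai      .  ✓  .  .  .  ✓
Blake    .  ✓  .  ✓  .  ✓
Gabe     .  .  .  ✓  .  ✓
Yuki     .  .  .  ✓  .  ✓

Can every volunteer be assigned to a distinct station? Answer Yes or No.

No

The set {Morgan, Uma, Kai, Blake, Gabe, Yuki} has only 3 neighbours ({P2, P4, P6}), so by Hall's theorem at most 3 of the 6 volunteers can be matched.
Hence no matching covers every volunteer.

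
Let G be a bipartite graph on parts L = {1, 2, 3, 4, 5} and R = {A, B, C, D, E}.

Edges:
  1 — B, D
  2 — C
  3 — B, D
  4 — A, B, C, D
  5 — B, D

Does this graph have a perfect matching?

No

The set {1, 3, 5} has only 2 neighbours ({B, D}), so by Hall's theorem at most 4 of the 5 left vertices can be matched.
Hence no matching covers every left vertex.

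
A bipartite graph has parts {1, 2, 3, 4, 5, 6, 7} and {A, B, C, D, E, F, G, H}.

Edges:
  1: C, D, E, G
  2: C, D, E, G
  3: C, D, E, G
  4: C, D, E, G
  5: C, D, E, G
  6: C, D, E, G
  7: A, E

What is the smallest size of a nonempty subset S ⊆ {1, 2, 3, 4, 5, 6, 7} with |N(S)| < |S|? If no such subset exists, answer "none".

Take S = {1, 2, 3, 4, 5}. Its neighbourhood is {C, D, E, G}, so |N(S)| = 4 < |S| = 5.
Every subset of size less than 5 has at least as many neighbours as members, so 5 is the minimum.

5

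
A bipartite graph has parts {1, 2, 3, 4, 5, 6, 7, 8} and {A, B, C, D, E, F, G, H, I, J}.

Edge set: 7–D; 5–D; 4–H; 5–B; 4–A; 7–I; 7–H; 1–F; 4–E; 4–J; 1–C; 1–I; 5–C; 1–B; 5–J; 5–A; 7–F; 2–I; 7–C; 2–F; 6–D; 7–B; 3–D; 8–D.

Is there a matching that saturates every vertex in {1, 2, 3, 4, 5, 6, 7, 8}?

No

The set {3, 6, 8} has only 1 neighbour ({D}), so by Hall's theorem at most 6 of the 8 left vertices can be matched.
Hence no matching covers every left vertex.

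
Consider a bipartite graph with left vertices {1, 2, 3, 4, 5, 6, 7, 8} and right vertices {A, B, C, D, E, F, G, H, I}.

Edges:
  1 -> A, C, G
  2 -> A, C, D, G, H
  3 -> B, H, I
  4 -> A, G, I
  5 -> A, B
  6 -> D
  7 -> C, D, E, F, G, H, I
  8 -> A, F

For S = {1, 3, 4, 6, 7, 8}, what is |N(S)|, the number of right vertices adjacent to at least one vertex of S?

9

The union of neighbours of {1, 3, 4, 6, 7, 8} is {A, B, C, D, E, F, G, H, I}, which has 9 elements.
Since |N(S)| = 9 ≥ |S| = 6, Hall's condition holds for this subset.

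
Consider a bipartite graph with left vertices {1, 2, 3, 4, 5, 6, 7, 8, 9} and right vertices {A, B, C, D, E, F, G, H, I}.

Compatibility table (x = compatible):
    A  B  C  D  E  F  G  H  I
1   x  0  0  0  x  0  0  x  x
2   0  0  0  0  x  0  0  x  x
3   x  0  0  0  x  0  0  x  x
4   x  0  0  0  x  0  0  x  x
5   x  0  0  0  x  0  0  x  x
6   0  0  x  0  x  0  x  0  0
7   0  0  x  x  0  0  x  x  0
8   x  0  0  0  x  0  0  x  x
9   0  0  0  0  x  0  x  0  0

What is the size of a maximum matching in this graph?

For example, pair 1-H, 2-I, 3-A, 4-E, 6-C, 7-D, 9-G.
The set {1, 2, 3, 4, 5, 8} has only 4 neighbours ({A, E, H, I}), so by Hall's theorem at most 7 of the 9 left vertices can be matched.

7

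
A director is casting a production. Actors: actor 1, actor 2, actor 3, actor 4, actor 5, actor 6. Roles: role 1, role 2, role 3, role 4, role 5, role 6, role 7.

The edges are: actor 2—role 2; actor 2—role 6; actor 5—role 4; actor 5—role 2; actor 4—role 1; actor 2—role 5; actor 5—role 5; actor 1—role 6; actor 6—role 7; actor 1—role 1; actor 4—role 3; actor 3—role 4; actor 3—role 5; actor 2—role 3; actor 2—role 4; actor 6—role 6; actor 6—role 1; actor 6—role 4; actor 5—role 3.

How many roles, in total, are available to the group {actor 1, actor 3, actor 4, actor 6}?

The union of neighbours of {actor 1, actor 3, actor 4, actor 6} is {role 1, role 3, role 4, role 5, role 6, role 7}, which has 6 elements.
Since |N(S)| = 6 ≥ |S| = 4, Hall's condition holds for this subset.

6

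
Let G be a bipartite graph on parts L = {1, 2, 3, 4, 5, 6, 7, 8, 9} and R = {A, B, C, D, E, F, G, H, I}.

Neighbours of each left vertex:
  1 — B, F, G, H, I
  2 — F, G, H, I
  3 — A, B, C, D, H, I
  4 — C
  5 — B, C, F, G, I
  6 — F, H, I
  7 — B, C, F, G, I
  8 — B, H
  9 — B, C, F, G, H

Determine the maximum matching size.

A valid assignment of size 7: 1-B, 2-F, 3-A, 4-C, 5-I, 6-H, 7-G.
The set {1, 2, 4, 5, 6, 7, 8, 9} has only 6 neighbours ({B, C, F, G, H, I}), so by Hall's theorem at most 7 of the 9 left vertices can be matched.

7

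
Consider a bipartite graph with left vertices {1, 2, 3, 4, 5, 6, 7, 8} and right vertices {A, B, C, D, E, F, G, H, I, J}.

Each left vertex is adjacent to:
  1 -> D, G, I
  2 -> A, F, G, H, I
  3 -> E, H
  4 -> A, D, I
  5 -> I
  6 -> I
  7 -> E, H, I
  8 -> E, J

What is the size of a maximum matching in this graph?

7

One maximum matching: 1-G, 2-A, 3-H, 4-D, 5-I, 7-E, 8-J.
The set {5, 6} has only 1 neighbour ({I}), so by Hall's theorem at most 7 of the 8 left vertices can be matched.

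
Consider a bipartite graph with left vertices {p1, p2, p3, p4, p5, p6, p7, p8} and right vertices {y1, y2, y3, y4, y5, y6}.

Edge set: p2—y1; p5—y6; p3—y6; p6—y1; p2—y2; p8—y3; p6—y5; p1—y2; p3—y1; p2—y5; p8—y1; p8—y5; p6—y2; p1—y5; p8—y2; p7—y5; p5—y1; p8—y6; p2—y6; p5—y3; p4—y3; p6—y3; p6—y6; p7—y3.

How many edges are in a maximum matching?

5

One maximum matching: p1–y5, p2–y2, p3–y6, p4–y3, p5–y1.
The set {p1, p2, p3, p4, p5, p6, p7, p8} has only 5 neighbours ({y1, y2, y3, y5, y6}), so by Hall's theorem at most 5 of the 8 left vertices can be matched.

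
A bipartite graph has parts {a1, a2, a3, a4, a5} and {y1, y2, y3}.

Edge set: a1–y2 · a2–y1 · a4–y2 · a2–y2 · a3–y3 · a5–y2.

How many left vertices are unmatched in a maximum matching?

One maximum matching: a1-y2, a2-y1, a3-y3.
The set {a1, a4, a5} has only 1 neighbour ({y2}), so by Hall's theorem at most 3 of the 5 left vertices can be matched.
That matches 3 of the 5, leaving 2 unmatched; no matching can do better.

2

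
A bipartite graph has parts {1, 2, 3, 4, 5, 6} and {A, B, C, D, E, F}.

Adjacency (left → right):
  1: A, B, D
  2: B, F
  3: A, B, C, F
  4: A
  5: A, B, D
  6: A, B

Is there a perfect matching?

No

The set {1, 4, 5, 6} has only 3 neighbours ({A, B, D}), so by Hall's theorem at most 5 of the 6 left vertices can be matched.
Hence no matching covers every left vertex.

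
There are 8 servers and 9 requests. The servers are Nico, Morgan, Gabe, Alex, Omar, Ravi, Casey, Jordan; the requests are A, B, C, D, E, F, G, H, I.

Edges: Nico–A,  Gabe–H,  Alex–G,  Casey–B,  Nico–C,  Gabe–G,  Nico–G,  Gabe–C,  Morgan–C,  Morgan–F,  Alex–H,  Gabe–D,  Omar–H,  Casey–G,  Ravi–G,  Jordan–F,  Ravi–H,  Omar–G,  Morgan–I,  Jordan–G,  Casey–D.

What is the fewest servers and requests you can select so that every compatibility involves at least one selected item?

7

{Nico, Morgan, Gabe, Casey, Jordan, G, H} is a vertex cover of size 7: every edge has an endpoint in this set.
No smaller cover exists because Nico–A, Morgan–C, Gabe–D, Alex–H, Omar–G, Casey–B, Jordan–F is a matching of size 7, and a cover must include an endpoint of each of these disjoint edges (König's theorem).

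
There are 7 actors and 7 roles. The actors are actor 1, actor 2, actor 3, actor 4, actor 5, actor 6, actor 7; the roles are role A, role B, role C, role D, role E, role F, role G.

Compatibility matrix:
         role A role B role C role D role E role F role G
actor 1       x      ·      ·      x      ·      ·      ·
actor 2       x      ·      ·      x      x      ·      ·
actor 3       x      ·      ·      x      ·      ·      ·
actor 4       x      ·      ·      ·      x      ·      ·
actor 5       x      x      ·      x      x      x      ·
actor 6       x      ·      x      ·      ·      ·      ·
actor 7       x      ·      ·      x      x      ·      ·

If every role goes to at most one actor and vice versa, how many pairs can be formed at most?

5

For example, pair actor 1–role A, actor 2–role E, actor 3–role D, actor 5–role F, actor 6–role C.
The set {actor 1, actor 2, actor 3, actor 4, actor 7} has only 3 neighbours ({role A, role D, role E}), so by Hall's theorem at most 5 of the 7 actors can be matched.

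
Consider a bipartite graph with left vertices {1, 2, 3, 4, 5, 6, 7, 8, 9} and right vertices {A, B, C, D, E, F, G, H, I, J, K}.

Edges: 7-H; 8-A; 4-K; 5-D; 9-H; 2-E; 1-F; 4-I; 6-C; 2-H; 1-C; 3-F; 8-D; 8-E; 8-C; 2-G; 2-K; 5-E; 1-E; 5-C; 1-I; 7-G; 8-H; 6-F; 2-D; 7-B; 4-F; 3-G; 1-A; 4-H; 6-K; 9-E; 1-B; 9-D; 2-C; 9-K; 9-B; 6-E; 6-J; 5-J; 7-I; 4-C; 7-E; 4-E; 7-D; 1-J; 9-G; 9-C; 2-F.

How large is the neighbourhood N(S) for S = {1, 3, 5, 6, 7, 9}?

11

The union of neighbours of {1, 3, 5, 6, 7, 9} is {A, B, C, D, E, F, G, H, I, J, K}, which has 11 elements.
Since |N(S)| = 11 ≥ |S| = 6, Hall's condition holds for this subset.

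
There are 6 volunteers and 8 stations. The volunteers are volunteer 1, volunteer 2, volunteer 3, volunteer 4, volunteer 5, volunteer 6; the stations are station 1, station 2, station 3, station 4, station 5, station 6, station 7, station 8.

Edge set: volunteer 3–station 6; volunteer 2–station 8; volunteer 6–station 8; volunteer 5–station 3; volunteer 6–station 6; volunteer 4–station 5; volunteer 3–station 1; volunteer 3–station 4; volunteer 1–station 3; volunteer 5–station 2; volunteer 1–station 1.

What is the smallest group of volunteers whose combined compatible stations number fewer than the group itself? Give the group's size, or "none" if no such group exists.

A matching saturating every volunteer exists, for instance volunteer 1→station 3, volunteer 2→station 8, volunteer 3→station 1, volunteer 4→station 5, volunteer 5→station 2, volunteer 6→station 6.
By Hall's marriage theorem, this means |N(S)| ≥ |S| for every subset S, so no violating subset exists.

none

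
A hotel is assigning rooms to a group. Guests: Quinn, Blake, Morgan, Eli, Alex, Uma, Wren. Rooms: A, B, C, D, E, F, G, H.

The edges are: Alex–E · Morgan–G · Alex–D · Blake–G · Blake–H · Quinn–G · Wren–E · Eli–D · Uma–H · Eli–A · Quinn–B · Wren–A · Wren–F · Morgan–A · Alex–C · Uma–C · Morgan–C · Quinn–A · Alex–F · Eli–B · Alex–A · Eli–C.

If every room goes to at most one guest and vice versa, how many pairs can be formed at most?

For example, pair Quinn→B, Blake→H, Morgan→G, Eli→D, Alex→A, Uma→C, Wren→E.
All 7 guests are matched, so no larger matching exists.

7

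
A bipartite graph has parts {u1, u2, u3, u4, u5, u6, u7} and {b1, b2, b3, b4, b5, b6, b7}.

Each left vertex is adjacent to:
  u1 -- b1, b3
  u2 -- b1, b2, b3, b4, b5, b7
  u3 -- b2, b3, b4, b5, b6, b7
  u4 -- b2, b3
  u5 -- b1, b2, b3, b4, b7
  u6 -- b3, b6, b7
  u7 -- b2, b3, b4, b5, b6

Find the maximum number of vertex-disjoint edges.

One maximum matching: u1–b3, u2–b1, u3–b7, u4–b2, u5–b4, u6–b6, u7–b5.
All 7 left vertices are matched, so no larger matching exists.

7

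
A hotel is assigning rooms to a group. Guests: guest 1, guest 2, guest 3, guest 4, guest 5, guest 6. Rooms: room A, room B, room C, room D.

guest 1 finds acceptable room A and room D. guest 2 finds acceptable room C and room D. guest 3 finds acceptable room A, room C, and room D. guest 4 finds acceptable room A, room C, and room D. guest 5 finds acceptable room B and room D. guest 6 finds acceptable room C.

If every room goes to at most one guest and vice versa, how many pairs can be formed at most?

4

For example, pair guest 1-room A, guest 2-room C, guest 3-room D, guest 5-room B.
The set {guest 1, guest 2, guest 3, guest 4, guest 6} has only 3 neighbours ({room A, room C, room D}), so by Hall's theorem at most 4 of the 6 guests can be matched.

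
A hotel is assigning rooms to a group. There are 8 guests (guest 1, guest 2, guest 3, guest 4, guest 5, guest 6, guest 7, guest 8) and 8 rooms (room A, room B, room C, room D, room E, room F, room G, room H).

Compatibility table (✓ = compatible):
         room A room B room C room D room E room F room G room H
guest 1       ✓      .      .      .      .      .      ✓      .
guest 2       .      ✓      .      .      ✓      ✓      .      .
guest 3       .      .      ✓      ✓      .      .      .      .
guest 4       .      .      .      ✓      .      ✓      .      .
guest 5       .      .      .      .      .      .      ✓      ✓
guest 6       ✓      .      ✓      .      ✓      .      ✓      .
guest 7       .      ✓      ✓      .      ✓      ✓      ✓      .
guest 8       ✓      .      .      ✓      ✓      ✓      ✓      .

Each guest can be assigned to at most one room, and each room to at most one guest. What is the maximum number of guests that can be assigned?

For example, pair guest 1→room A, guest 2→room B, guest 3→room C, guest 4→room F, guest 5→room H, guest 6→room G, guest 7→room E, guest 8→room D.
All 8 guests are matched, so no larger matching exists.

8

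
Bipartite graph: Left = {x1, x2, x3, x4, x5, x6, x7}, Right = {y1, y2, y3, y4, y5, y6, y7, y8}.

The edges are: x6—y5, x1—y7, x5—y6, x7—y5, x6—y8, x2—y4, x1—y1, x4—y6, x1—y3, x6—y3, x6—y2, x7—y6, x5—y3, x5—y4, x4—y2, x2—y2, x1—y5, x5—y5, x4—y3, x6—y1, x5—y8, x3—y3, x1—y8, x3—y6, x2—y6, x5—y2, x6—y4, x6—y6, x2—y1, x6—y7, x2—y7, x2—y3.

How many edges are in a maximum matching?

For example, pair x1–y1, x2–y4, x3–y3, x4–y2, x5–y8, x6–y7, x7–y6.
All 7 left vertices are matched, so no larger matching exists.

7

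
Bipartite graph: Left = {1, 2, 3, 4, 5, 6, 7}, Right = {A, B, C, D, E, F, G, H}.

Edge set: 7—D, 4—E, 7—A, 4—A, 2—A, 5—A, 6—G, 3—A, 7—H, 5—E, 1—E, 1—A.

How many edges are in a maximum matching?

For example, pair 1-E, 2-A, 6-G, 7-D.
The set {1, 2, 3, 4, 5} has only 2 neighbours ({A, E}), so by Hall's theorem at most 4 of the 7 left vertices can be matched.

4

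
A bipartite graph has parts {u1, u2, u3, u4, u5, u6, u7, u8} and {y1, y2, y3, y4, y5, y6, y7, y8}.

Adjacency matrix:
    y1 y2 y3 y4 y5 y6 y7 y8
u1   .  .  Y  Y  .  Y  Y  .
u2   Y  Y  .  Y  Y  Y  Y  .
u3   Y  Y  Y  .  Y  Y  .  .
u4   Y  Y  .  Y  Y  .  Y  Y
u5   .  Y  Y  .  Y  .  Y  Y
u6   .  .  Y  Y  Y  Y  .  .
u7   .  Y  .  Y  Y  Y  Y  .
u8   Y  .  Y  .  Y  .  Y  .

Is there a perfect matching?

For example, pair u1–y4, u2–y2, u3–y1, u4–y7, u5–y8, u6–y5, u7–y6, u8–y3.
Every left vertex is matched, so this is a perfect matching.

Yes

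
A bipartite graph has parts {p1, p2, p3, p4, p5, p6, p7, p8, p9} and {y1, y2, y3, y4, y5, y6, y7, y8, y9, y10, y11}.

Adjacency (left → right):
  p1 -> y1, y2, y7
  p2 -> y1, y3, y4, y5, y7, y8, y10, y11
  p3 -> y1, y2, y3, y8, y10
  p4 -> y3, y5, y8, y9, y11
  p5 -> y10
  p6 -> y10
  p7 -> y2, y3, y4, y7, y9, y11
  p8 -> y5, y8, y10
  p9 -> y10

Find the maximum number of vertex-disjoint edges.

7

A valid assignment of size 7: p1–y2, p2–y3, p3–y1, p4–y9, p5–y10, p7–y7, p8–y5.
The set {p5, p6, p9} has only 1 neighbour ({y10}), so by Hall's theorem at most 7 of the 9 left vertices can be matched.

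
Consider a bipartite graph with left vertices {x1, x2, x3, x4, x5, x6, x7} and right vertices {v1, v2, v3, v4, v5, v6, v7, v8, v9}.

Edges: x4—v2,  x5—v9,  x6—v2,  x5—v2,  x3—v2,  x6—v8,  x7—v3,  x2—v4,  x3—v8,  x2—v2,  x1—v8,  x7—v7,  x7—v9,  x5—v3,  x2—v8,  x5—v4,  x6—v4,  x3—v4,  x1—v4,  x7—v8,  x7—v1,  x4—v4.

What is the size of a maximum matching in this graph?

For example, pair x1-v8, x2-v4, x3-v2, x5-v9, x7-v3.
The set {x1, x2, x3, x4, x6} has only 3 neighbours ({v2, v4, v8}), so by Hall's theorem at most 5 of the 7 left vertices can be matched.

5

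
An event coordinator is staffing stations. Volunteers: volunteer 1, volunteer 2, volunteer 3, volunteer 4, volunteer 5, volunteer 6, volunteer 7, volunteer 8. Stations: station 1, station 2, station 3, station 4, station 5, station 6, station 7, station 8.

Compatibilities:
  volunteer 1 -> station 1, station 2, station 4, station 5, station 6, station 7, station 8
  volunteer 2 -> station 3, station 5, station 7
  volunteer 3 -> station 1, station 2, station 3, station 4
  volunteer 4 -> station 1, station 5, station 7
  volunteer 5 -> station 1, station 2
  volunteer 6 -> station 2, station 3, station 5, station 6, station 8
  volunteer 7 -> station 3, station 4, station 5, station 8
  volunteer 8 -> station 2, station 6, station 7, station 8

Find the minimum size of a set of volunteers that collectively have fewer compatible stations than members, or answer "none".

A matching saturating every volunteer exists, for instance volunteer 1→station 4, volunteer 2→station 7, volunteer 3→station 3, volunteer 4→station 5, volunteer 5→station 1, volunteer 6→station 6, volunteer 7→station 8, volunteer 8→station 2.
By Hall's marriage theorem, this means |N(S)| ≥ |S| for every subset S, so no violating subset exists.

none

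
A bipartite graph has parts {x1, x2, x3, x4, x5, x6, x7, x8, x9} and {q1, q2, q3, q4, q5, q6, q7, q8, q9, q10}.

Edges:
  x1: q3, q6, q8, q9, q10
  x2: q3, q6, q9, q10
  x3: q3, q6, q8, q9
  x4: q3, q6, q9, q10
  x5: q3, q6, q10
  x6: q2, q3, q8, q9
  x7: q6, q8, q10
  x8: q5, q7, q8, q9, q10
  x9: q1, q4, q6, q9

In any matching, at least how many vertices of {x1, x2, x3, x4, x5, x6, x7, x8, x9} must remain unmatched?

A valid assignment of size 8: x1–q8, x2–q9, x3–q3, x4–q10, x5–q6, x6–q2, x8–q7, x9–q4.
The set {x1, x2, x3, x4, x5, x7} has only 5 neighbours ({q10, q3, q6, q8, q9}), so by Hall's theorem at most 8 of the 9 left vertices can be matched.
That matches 8 of the 9, leaving 1 unmatched; no matching can do better.

1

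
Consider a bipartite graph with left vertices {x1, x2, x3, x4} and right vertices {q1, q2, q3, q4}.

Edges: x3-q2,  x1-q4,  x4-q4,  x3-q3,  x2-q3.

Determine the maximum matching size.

For example, pair x1→q4, x2→q3, x3→q2.
The set {x1, x4} has only 1 neighbour ({q4}), so by Hall's theorem at most 3 of the 4 left vertices can be matched.

3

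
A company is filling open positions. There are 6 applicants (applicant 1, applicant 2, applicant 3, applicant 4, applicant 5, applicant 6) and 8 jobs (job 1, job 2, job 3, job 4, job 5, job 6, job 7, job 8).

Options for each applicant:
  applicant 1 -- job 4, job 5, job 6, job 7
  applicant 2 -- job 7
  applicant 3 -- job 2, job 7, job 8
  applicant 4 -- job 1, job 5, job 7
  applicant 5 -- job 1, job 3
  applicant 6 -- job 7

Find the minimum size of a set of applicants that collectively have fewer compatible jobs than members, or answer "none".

Take S = {applicant 2, applicant 6}. Its neighbourhood is {job 7}, so |N(S)| = 1 < |S| = 2.
No single vertex violates Hall's condition since each has at least one neighbour, so 2 is the minimum.

2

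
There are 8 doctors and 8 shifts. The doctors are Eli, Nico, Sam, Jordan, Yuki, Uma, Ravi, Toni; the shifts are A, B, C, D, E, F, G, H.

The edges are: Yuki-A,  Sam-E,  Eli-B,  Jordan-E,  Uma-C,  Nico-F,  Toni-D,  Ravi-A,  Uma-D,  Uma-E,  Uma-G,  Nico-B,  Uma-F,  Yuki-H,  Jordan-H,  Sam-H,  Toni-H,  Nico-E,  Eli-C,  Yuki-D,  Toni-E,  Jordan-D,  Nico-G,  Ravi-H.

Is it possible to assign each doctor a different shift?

No

The set {Sam, Jordan, Yuki, Ravi, Toni} has only 4 neighbours ({A, D, E, H}), so by Hall's theorem at most 7 of the 8 doctors can be matched.
Hence no matching covers every doctor.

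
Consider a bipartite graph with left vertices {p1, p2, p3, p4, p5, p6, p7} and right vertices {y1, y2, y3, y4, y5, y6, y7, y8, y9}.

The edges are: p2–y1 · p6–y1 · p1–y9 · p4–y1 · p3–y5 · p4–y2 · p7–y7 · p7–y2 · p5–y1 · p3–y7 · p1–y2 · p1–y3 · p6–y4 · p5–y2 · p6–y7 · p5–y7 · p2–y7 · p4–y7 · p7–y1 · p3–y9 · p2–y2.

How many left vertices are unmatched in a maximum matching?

1

For example, pair p1-y3, p2-y2, p3-y5, p4-y1, p5-y7, p6-y4.
The set {p2, p4, p5, p7} has only 3 neighbours ({y1, y2, y7}), so by Hall's theorem at most 6 of the 7 left vertices can be matched.
That matches 6 of the 7, leaving 1 unmatched; no matching can do better.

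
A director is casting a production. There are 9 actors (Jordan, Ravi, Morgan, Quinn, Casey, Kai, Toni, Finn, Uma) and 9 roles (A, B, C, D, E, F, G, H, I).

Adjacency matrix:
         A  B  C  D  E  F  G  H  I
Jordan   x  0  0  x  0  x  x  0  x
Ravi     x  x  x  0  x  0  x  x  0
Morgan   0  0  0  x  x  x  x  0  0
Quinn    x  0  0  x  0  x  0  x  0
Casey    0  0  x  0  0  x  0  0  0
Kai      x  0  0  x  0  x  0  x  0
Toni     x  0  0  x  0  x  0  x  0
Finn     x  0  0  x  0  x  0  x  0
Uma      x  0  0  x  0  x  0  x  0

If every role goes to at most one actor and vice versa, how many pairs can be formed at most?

8

For example, pair Jordan→G, Ravi→B, Morgan→E, Quinn→A, Casey→C, Kai→H, Toni→D, Finn→F.
The set {Quinn, Kai, Toni, Finn, Uma} has only 4 neighbours ({A, D, F, H}), so by Hall's theorem at most 8 of the 9 actors can be matched.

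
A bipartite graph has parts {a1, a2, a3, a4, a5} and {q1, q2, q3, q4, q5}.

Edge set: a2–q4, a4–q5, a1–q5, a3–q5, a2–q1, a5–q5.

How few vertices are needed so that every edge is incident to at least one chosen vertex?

{a2, q5} is a vertex cover of size 2: every edge has an endpoint in this set.
No smaller cover exists because a1–q5, a2–q4 is a matching of size 2, and a cover must include an endpoint of each of these disjoint edges (König's theorem).

2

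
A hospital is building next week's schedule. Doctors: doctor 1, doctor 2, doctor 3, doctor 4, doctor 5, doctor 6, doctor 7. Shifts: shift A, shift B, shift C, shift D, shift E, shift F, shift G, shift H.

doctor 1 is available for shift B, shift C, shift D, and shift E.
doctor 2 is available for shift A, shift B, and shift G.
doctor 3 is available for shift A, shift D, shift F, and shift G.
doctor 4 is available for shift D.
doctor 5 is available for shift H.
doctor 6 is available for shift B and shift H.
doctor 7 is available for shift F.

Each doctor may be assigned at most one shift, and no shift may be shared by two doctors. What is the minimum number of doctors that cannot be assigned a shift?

For example, pair doctor 1–shift E, doctor 2–shift A, doctor 3–shift G, doctor 4–shift D, doctor 5–shift H, doctor 6–shift B, doctor 7–shift F.
All 7 doctors are matched, so no larger matching exists.
That matches 7 of the 7, leaving 0 unmatched; no matching can do better.

0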